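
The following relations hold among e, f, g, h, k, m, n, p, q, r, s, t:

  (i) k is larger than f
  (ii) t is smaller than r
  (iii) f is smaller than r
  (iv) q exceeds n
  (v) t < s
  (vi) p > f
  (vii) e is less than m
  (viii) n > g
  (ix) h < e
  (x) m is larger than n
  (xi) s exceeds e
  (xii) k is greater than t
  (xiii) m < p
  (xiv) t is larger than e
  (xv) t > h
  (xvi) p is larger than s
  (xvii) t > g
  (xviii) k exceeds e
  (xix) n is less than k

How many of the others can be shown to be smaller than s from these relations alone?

From s the given relations immediately reach e, t.
From those, g, h — 4 in total.
Nothing else is reachable below s; 4 in all.

4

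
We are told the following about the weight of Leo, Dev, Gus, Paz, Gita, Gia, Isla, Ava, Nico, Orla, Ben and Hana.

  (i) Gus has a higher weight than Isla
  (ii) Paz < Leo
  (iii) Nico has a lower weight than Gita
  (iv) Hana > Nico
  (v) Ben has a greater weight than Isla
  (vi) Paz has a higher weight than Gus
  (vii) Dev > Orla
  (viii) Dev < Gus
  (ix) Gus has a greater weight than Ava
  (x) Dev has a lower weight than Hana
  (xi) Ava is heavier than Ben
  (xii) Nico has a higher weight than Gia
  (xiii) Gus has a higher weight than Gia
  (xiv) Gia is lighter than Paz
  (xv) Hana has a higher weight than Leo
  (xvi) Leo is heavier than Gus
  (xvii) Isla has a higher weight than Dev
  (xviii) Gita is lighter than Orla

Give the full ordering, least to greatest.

Each adjacent pair is fixed by a given relation: Gia < Nico; Nico < Gita; Gita < Orla; Orla < Dev; Dev < Isla; Isla < Ben; Ben < Ava; Ava < Gus; Gus < Paz; Paz < Leo; Leo < Hana. Chaining them end to end gives the full order.

Gia < Nico < Gita < Orla < Dev < Isla < Ben < Ava < Gus < Paz < Leo < Hana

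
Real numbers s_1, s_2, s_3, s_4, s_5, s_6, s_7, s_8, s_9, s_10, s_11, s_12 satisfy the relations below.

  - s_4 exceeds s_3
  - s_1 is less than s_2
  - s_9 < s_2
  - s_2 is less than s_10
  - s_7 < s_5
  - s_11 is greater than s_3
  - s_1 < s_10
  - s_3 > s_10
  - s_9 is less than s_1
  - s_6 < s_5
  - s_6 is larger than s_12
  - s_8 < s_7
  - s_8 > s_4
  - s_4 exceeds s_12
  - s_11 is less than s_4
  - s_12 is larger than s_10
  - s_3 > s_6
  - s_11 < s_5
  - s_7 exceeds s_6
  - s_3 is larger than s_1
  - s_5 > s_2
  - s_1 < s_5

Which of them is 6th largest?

Piecing the relations together gives one ordering: s_9 < s_1 < s_2 < s_10 < s_12 < s_6 < s_3 < s_11 < s_4 < s_8 < s_7 < s_5.
The 6th largest is s_3.

s_3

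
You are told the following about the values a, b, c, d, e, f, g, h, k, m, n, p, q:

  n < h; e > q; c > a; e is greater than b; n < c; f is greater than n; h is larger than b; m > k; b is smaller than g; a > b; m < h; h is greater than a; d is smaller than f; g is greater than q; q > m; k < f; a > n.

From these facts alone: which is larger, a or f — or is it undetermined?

undetermined

Following every chain through a: above a we get c, h; below a we get b, n.
f is not reached, and no chain runs the other way from f to a.
So the given relations leave the order of a and f undetermined.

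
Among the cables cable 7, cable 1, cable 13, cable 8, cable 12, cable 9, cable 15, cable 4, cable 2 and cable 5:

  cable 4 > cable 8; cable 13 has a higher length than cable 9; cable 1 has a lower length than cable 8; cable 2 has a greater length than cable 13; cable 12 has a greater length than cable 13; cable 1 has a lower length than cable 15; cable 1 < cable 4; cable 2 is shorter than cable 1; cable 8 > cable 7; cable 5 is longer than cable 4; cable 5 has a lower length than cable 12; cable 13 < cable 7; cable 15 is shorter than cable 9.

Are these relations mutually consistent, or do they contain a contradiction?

We have cable 13 < cable 2 stated directly, yet also cable 2 < cable 1 < cable 15 < cable 9 < cable 13 by chaining the others — so cable 2 < cable 13. Contradiction.

inconsistent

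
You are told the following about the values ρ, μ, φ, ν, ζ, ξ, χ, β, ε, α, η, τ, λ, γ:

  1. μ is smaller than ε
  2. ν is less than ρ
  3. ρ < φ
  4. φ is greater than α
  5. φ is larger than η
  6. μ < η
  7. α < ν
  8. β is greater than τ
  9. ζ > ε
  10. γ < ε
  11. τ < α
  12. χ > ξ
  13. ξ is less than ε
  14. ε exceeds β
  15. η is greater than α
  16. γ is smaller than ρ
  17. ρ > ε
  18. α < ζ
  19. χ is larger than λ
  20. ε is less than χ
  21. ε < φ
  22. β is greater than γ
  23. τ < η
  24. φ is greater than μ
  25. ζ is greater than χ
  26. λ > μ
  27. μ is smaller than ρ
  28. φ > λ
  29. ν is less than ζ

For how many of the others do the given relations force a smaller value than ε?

Directly below ε: μ, γ, β, ξ.
One step further: τ (5 so far).
Nothing else is reachable below ε; 5 in all.

5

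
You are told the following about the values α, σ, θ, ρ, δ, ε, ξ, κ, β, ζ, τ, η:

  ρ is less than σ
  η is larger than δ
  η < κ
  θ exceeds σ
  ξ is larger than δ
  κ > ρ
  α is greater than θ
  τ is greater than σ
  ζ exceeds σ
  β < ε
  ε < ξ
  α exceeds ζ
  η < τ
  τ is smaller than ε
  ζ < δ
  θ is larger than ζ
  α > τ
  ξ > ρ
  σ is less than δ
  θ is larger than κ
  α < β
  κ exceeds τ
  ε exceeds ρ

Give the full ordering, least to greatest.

The consecutive links are each given: ρ < σ; σ < ζ; ζ < δ; δ < η; η < τ; τ < κ; κ < θ; θ < α; α < β; β < ε; ε < ξ.

ρ < σ < ζ < δ < η < τ < κ < θ < α < β < ε < ξ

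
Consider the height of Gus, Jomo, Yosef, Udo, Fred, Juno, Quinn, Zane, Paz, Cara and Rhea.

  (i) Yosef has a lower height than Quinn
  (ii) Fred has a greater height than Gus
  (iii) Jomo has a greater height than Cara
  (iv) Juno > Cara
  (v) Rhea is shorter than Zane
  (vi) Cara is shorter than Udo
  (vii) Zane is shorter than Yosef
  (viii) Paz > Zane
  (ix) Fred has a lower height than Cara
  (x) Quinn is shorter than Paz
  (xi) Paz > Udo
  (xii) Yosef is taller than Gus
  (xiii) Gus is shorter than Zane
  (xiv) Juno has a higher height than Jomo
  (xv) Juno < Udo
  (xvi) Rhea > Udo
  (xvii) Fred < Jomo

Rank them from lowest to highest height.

Gus < Fred < Cara < Jomo < Juno < Udo < Rhea < Zane < Yosef < Quinn < Paz

Nothing is placed below Gus, so it is least; from there Gus < Fred; Fred < Cara; Cara < Jomo; Jomo < Juno; Juno < Udo; Udo < Rhea; Rhea < Zane; Zane < Yosef; Yosef < Quinn; Quinn < Paz, each given directly.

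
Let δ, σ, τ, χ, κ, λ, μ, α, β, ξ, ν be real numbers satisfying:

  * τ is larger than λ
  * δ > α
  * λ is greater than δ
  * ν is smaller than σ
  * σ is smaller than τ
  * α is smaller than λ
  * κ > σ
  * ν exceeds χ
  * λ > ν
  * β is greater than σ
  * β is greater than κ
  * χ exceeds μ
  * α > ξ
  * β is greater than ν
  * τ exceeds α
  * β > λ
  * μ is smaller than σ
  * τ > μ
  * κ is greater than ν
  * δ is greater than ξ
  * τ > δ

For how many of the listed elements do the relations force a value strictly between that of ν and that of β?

3

The relations place ν below β. An element lies strictly between them when it is forced above ν and also forced below β.
Above ν: {σ, κ, λ, τ}. Below β: {μ, χ, ξ, α, δ, σ, κ, λ}.
Intersection: {σ, κ, λ} — 3.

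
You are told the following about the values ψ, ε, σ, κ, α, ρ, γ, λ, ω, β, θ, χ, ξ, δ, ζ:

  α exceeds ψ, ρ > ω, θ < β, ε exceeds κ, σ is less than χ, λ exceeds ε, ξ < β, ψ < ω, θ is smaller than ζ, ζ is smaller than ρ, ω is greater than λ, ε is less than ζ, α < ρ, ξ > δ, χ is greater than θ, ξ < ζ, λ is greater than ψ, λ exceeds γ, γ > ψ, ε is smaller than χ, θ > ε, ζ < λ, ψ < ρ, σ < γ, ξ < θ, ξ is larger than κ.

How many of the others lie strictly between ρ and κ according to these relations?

Chaining upward from κ reaches: ξ, ε, θ, ζ, β, λ, ω, χ.
Chaining downward from ρ reaches: δ, ξ, σ, ψ, γ, ε, α, θ, ζ, λ, ω.
Strictly between κ and ρ are those in both lists: ξ, ε, θ, ζ, λ, ω — 6 elements.

6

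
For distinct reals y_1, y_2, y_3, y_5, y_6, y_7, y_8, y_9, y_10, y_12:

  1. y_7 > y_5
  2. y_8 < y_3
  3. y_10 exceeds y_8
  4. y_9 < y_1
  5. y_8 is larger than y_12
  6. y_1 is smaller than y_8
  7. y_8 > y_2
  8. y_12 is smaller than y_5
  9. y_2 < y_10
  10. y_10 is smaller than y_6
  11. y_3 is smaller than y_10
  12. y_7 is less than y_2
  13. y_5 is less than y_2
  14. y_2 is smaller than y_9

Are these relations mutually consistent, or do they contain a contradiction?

Every relation is compatible with y_12 < y_5 < y_7 < y_2 < y_9 < y_1 < y_8 < y_3 < y_10 < y_6; the set is consistent.

consistent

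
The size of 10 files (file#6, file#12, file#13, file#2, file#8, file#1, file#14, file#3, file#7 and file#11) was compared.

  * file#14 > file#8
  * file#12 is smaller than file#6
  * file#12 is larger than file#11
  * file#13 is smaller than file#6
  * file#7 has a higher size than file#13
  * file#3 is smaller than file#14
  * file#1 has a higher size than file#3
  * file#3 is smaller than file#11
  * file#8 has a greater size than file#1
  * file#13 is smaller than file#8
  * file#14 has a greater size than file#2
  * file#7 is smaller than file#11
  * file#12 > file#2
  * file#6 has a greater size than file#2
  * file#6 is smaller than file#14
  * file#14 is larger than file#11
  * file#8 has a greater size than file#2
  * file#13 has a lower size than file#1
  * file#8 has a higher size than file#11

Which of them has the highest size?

file#13 is not greatest since file#13 < file#7; file#3 is not greatest since file#3 < file#11; file#7 is not greatest since file#7 < file#11; file#11 is not greatest since file#11 < file#8; file#1 is not greatest since file#1 < file#8; file#2 is not greatest since file#2 < file#8; file#12 is not greatest since file#12 < file#6; file#8 is not greatest since file#8 < file#14; file#6 is not greatest since file#6 < file#14.
Only file#14 has nothing above it, so file#14 is the highest size.

file#14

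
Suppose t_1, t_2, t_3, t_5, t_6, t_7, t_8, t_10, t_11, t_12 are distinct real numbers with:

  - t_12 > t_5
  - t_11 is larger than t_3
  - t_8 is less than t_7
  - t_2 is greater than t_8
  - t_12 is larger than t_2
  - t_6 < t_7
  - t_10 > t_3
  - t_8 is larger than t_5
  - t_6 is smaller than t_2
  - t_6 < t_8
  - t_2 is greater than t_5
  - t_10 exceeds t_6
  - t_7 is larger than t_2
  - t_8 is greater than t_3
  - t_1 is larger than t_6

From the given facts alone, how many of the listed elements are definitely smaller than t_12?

5

From t_12 the given relations immediately reach t_5, t_2.
From those, t_6, t_8 — 4 in total.
From those, t_3 — 5 in total.
No other element is forced below t_12 by the given relations, so the count is 5.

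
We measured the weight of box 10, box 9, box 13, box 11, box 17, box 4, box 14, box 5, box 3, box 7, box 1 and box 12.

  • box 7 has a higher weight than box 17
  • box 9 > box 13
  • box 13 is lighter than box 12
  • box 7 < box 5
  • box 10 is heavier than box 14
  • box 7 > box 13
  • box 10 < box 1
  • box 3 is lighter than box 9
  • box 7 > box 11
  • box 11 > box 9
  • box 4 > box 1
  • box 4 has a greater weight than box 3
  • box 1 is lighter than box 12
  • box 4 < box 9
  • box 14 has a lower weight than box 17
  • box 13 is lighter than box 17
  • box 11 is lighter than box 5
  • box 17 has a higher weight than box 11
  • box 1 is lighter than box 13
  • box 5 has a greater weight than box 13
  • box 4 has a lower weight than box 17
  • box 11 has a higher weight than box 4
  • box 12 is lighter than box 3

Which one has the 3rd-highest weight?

box 17

The consecutive relations fix a unique order: box 14 < box 10 < box 1 < box 13 < box 12 < box 3 < box 4 < box 9 < box 11 < box 17 < box 7 < box 5.
The 3rd largest is box 17.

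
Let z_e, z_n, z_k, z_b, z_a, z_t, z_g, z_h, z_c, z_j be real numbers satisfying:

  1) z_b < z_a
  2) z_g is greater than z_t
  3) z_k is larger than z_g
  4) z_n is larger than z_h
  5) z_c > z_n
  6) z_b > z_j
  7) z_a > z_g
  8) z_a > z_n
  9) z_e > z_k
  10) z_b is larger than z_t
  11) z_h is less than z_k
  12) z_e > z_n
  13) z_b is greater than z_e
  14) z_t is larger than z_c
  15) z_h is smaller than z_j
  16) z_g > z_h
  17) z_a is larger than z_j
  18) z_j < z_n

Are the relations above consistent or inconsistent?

consistent

The single ordering z_h < z_j < z_n < z_c < z_t < z_g < z_k < z_e < z_b < z_a satisfies every listed relation, so no contradiction arises.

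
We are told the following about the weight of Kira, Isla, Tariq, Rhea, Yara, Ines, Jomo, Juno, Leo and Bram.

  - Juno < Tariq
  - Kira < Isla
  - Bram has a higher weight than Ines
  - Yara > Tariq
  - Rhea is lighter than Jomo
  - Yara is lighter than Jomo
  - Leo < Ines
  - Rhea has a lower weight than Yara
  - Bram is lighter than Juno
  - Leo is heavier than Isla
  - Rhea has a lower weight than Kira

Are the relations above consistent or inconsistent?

Every relation is compatible with Rhea < Kira < Isla < Leo < Ines < Bram < Juno < Tariq < Yara < Jomo; the set is consistent.

consistent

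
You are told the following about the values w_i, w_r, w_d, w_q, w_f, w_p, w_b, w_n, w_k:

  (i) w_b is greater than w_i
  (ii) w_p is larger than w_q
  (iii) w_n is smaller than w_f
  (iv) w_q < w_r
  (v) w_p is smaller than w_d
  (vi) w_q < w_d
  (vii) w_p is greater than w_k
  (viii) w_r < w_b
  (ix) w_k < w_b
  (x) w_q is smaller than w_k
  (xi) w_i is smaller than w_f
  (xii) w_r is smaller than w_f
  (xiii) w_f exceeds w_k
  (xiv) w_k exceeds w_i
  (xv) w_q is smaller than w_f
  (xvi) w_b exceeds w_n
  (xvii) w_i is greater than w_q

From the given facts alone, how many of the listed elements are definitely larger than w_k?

From w_k the given relations immediately reach w_f, w_p, w_b.
From those, w_d — 4 in total.
No other element is forced above w_k by the given relations, so the count is 4.

4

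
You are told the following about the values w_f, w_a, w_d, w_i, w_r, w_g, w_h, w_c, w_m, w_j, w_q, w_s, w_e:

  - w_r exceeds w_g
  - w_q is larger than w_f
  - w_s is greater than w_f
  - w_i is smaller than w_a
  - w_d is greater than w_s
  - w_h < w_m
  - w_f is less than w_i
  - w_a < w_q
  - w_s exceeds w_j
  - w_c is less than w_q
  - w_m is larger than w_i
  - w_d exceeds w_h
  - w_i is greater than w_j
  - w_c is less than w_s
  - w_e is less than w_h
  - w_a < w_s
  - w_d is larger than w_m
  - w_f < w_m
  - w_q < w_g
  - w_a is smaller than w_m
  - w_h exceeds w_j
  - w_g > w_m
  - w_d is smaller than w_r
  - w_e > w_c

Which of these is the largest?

w_r

w_f is not greatest since w_f < w_q; w_j is not greatest since w_j < w_s; w_c is not greatest since w_c < w_q; w_e is not greatest since w_e < w_h; w_i is not greatest since w_i < w_m; w_a is not greatest since w_a < w_s; w_s is not greatest since w_s < w_d; w_h is not greatest since w_h < w_d; w_q is not greatest since w_q < w_g; w_m is not greatest since w_m < w_g; w_d is not greatest since w_d < w_r; w_g is not greatest since w_g < w_r.
Only w_r has nothing above it, so w_r is the largest.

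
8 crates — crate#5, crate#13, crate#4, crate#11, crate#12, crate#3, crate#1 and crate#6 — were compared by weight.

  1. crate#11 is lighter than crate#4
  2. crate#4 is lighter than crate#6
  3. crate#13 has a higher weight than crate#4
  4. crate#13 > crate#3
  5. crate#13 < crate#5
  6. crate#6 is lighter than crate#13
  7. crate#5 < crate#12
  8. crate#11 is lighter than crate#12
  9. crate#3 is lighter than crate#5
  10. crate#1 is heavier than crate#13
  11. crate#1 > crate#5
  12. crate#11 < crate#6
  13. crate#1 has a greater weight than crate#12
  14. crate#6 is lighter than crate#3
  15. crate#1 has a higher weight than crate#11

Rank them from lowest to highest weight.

Each adjacent pair is fixed by a given relation: crate#11 < crate#4; crate#4 < crate#6; crate#6 < crate#3; crate#3 < crate#13; crate#13 < crate#5; crate#5 < crate#12; crate#12 < crate#1. Chaining them end to end gives the full order.

crate#11 < crate#4 < crate#6 < crate#3 < crate#13 < crate#5 < crate#12 < crate#1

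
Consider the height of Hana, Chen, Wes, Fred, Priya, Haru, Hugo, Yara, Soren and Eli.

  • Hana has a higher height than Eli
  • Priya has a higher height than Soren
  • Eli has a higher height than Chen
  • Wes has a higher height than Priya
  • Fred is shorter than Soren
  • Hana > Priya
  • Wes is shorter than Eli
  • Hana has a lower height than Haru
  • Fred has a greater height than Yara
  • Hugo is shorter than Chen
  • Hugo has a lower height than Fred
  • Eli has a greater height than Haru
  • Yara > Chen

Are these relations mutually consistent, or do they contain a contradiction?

We have Haru < Eli stated directly, yet also Eli < Hana < Haru by chaining the others — so Eli < Haru. Contradiction.

inconsistent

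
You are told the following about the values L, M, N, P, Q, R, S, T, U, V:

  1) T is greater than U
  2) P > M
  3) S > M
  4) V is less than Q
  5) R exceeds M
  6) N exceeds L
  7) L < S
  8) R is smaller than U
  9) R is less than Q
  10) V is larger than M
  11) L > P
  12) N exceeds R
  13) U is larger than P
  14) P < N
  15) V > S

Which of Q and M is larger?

Q

M < P and P < L give M < L.
Then L < S extends the chain to S.
Then S < V extends the chain to V.
Then V < Q extends the chain to Q.
So M < Q; Q is the larger of the two.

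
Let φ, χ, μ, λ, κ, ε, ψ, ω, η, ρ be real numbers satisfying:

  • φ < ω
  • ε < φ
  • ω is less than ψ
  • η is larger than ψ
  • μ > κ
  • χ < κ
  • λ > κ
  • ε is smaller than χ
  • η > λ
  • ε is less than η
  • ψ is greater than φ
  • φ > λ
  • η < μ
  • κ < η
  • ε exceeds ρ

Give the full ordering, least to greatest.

ρ < ε < χ < κ < λ < φ < ω < ψ < η < μ

Nothing is placed below ρ, so it is least; from there ρ < ε; ε < χ; χ < κ; κ < λ; λ < φ; φ < ω; ω < ψ; ψ < η; η < μ, each given directly.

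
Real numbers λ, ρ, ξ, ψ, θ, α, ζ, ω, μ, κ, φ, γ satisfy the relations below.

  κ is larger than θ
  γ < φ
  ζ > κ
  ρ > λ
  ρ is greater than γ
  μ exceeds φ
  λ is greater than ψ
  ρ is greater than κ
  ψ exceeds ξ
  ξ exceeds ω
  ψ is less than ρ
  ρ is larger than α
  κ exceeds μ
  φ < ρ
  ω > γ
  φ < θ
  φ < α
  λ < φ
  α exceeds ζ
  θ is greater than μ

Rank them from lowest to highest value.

Nothing is placed below γ, so it is least; from there γ < ω; ω < ξ; ξ < ψ; ψ < λ; λ < φ; φ < μ; μ < θ; θ < κ; κ < ζ; ζ < α; α < ρ, each given directly.

γ < ω < ξ < ψ < λ < φ < μ < θ < κ < ζ < α < ρ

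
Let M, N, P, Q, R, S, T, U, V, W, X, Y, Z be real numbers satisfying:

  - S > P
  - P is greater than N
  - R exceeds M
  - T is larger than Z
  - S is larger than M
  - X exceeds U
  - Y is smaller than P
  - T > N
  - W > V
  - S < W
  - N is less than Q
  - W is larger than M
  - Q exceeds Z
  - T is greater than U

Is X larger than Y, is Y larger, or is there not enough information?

undetermined

Following every chain through Y: above Y we get P, S, W.
X is not reached, and no chain runs the other way from X to Y.
So the given relations leave the order of Y and X undetermined.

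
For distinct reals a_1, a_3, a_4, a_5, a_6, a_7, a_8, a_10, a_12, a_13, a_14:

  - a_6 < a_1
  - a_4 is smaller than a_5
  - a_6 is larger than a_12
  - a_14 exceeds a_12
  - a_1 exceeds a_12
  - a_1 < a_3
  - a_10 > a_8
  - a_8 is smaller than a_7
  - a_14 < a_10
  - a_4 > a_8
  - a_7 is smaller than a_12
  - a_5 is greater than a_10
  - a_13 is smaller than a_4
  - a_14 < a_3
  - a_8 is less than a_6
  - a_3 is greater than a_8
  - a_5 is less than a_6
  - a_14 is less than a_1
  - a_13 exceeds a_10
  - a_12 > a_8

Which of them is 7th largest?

Piecing the relations together gives one ordering: a_8 < a_7 < a_12 < a_14 < a_10 < a_13 < a_4 < a_5 < a_6 < a_1 < a_3.
Counting 7 from the largest end gives a_10.

a_10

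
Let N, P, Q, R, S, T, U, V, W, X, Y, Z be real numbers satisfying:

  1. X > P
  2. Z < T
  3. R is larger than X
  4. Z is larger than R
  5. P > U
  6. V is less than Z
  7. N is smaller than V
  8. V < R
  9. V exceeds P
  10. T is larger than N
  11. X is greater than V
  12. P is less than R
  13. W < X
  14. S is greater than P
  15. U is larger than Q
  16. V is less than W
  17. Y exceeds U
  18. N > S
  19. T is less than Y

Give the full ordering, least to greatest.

Q < U < P < S < N < V < W < X < R < Z < T < Y

Nothing is placed below Q, so it is least; from there Q < U; U < P; P < S; S < N; N < V; V < W; W < X; X < R; R < Z; Z < T; T < Y, each given directly.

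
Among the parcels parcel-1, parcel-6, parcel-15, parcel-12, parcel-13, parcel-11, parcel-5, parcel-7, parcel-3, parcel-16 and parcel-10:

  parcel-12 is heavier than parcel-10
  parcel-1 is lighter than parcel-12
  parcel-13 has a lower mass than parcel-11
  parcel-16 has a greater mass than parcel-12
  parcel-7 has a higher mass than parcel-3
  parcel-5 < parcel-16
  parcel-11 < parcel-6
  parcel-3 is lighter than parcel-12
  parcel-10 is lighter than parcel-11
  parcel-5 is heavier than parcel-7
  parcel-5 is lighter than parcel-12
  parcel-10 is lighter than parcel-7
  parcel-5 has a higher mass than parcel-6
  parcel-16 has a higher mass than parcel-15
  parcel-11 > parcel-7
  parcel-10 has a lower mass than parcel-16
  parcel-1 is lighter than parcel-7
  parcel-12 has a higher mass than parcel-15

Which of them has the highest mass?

parcel-16

Chaining downward from parcel-16: directly below it, parcel-10, parcel-15, parcel-5, parcel-12; then parcel-1, parcel-3, parcel-7, parcel-6; then parcel-11; then parcel-13.
That covers every other element, and nothing is given above parcel-16, so parcel-16 is the highest mass.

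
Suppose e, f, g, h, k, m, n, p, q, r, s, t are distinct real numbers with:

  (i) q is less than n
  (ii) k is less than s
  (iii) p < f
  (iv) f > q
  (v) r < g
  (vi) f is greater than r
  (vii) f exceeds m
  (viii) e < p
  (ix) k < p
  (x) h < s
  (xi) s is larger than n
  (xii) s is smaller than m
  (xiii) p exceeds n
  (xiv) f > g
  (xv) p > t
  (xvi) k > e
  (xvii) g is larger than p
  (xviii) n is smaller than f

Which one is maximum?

f

Chaining downward from f: directly below it, q, n, p, m, r, g; then e, k, s, t; then h.
That covers every other element, and nothing is given above f, so f is the maximum.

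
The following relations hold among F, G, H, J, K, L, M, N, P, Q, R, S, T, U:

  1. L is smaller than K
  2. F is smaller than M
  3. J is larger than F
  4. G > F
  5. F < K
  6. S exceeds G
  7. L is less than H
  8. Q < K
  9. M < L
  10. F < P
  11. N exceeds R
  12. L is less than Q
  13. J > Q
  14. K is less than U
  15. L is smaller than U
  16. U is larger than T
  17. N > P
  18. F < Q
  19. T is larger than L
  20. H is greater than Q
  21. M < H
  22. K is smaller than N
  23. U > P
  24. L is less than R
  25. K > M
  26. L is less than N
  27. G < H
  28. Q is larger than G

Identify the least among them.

F

M is not least since F < M; L is not least since M < L; G is not least since F < G; Q is not least since G < Q; R is not least since L < R; P is not least since F < P; H is not least since G < H; T is not least since L < T; K is not least since Q < K; N is not least since R < N; J is not least since F < J; U is not least since P < U; S is not least since G < S.
Only F has nothing below it, so F is the least.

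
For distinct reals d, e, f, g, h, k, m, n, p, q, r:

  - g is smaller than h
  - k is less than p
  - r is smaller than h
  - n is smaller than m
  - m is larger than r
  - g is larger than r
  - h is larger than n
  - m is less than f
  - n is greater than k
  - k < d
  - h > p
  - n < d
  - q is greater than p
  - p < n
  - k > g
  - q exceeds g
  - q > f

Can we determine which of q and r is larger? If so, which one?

Chaining the given relations: r < g < k < p < n < m < f < q.
So q is larger.

q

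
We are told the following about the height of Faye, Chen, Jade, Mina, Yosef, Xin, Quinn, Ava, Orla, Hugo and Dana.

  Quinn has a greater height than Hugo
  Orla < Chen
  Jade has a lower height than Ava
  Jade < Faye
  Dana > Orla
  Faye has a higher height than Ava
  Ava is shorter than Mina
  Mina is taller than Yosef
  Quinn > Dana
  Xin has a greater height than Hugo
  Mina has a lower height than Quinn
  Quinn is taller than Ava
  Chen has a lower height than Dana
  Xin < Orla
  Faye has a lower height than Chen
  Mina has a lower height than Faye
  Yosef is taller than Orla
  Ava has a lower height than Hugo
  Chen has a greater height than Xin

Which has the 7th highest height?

Chaining the given pairs: Jade < Ava < Hugo < Xin < Orla < Yosef < Mina < Faye < Chen < Dana < Quinn.
The 7th largest is Orla.

Orla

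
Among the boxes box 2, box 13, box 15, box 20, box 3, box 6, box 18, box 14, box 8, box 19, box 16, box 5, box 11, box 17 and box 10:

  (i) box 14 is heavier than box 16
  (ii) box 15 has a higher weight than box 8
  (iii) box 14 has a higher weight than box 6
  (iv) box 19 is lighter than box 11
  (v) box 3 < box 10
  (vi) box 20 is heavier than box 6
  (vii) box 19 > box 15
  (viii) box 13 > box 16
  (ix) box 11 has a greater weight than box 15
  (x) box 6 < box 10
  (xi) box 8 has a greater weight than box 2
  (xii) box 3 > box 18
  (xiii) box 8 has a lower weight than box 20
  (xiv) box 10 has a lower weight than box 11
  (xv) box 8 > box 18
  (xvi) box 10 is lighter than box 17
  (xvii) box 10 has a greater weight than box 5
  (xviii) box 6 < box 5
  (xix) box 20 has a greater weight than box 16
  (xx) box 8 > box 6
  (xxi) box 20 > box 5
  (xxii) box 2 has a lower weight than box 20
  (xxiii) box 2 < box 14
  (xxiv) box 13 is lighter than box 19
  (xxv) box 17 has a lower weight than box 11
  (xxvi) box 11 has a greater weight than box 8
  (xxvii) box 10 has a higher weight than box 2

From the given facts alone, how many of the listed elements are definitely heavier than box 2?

The elements the relations force above box 2 are box 8, box 15, box 19, box 10, box 17, box 11, box 20, box 14 — no chain reaches any other.
That is 8.

8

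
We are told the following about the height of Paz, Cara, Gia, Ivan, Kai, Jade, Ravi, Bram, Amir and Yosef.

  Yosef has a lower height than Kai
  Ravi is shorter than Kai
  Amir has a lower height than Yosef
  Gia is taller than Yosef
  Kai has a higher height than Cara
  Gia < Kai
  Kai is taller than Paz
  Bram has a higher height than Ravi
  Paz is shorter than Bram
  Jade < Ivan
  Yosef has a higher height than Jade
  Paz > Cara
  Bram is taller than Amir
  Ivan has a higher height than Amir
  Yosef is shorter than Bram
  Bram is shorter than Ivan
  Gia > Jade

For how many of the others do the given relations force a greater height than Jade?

The elements the relations force above Jade are Yosef, Gia, Bram, Ivan, Kai — no chain reaches any other.
That is 5.

5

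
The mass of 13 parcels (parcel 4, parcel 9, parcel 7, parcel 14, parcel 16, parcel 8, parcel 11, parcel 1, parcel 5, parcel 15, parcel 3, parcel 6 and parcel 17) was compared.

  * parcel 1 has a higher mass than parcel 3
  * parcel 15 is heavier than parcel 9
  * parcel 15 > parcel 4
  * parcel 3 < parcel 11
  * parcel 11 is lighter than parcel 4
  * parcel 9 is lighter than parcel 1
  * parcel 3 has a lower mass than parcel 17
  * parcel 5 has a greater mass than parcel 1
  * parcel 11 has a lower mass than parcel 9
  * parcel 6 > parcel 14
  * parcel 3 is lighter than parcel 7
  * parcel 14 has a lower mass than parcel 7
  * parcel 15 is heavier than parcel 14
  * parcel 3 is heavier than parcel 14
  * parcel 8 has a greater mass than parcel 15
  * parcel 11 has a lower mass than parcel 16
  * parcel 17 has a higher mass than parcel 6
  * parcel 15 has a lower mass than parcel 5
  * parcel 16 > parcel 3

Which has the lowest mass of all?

parcel 14

parcel 3 is not least since parcel 14 < parcel 3; parcel 11 is not least since parcel 3 < parcel 11; parcel 9 is not least since parcel 11 < parcel 9; parcel 6 is not least since parcel 14 < parcel 6; parcel 16 is not least since parcel 11 < parcel 16; parcel 1 is not least since parcel 3 < parcel 1; parcel 7 is not least since parcel 14 < parcel 7; parcel 17 is not least since parcel 6 < parcel 17; parcel 4 is not least since parcel 11 < parcel 4; parcel 15 is not least since parcel 9 < parcel 15; parcel 5 is not least since parcel 1 < parcel 5; parcel 8 is not least since parcel 15 < parcel 8.
Only parcel 14 has nothing below it, so parcel 14 is the lowest mass.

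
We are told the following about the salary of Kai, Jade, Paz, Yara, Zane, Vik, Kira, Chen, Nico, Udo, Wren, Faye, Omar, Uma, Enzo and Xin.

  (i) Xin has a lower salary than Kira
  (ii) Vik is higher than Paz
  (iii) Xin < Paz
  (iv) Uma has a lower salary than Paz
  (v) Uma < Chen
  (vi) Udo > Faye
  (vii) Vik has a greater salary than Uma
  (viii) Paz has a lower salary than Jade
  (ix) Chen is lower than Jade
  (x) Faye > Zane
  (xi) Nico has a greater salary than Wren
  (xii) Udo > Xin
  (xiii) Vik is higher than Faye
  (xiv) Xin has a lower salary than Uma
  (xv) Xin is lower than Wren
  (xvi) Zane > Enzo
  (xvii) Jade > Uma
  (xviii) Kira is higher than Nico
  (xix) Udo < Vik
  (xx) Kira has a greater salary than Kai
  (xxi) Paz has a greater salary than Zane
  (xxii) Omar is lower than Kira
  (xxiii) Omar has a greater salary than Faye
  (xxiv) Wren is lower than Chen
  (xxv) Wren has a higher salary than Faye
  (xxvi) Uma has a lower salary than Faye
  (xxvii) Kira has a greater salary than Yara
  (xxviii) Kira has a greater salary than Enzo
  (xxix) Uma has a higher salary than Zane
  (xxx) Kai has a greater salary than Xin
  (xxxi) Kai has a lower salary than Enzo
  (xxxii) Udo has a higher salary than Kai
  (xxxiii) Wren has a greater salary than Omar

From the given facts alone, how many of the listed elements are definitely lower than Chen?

Directly below Chen: Uma, Wren.
One step further: Xin, Zane, Faye, Omar (6 so far).
One step further: Enzo (7 so far).
One step further: Kai (8 so far).
No other element is forced below Chen by the given relations, so the count is 8.

8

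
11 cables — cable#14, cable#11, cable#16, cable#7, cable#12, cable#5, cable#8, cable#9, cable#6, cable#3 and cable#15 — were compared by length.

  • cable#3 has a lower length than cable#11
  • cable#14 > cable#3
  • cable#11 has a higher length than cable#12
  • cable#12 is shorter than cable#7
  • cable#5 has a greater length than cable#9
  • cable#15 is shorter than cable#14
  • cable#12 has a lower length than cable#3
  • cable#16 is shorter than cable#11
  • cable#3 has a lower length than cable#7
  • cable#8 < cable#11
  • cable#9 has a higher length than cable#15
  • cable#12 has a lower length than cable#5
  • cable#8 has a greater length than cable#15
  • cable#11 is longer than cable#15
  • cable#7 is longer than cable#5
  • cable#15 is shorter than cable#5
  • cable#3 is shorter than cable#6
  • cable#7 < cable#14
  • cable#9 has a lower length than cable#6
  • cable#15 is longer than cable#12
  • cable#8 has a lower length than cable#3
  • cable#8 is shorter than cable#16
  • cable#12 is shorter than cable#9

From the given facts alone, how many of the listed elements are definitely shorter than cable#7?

Directly below cable#7: cable#12, cable#3, cable#5.
One step further: cable#15, cable#9, cable#8 (6 so far).
No other element is forced below cable#7 by the given relations, so the count is 6.

6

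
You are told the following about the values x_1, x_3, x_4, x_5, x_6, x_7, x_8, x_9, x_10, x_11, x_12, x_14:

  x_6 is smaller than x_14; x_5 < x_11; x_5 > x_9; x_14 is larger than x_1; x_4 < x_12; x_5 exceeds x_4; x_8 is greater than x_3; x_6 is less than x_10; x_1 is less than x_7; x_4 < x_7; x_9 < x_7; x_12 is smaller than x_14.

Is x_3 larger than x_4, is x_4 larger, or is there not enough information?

undetermined

Following every chain through x_3: above x_3 we get x_8.
x_4 is not reached, and no chain runs the other way from x_4 to x_3.
So the given relations leave the order of x_3 and x_4 undetermined.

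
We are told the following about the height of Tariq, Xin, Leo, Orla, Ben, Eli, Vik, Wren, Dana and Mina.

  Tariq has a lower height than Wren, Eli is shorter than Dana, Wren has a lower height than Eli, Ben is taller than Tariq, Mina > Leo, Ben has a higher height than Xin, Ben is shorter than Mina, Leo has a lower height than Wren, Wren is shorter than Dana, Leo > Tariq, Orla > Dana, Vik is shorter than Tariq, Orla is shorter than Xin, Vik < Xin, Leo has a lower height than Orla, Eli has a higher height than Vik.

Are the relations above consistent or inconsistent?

The single ordering Vik < Tariq < Leo < Wren < Eli < Dana < Orla < Xin < Ben < Mina satisfies every listed relation, so no contradiction arises.

consistent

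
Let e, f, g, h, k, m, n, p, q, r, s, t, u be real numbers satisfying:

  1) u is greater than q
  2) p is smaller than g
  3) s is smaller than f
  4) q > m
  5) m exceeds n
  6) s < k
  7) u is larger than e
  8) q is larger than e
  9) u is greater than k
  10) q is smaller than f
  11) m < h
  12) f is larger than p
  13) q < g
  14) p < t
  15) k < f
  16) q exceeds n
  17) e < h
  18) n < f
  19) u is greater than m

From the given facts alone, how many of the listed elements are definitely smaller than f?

7

Directly below f: p, n, s, k, q.
One step further: m, e (7 so far).
Nothing else is reachable below f; 7 in all.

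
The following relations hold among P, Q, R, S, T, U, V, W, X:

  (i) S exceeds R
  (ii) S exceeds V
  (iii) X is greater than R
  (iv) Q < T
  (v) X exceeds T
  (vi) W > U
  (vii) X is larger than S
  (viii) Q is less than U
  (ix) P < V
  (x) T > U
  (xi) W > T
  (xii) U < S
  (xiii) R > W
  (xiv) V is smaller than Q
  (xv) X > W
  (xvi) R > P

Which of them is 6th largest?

U

Chaining the given pairs: P < V < Q < U < T < W < R < S < X.
The 6th largest is U.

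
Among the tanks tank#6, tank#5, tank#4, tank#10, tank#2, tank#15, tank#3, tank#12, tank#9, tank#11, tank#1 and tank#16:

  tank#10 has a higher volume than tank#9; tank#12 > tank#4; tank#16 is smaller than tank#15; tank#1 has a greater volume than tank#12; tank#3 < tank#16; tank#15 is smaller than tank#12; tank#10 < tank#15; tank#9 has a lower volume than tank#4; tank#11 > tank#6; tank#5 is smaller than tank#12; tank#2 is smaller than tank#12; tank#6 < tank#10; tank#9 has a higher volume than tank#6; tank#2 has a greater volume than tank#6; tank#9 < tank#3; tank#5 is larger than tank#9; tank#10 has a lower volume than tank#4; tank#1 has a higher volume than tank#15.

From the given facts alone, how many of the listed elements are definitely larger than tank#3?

The elements the relations force above tank#3 are tank#16, tank#15, tank#12, tank#1 — no chain reaches any other.
That is 4.

4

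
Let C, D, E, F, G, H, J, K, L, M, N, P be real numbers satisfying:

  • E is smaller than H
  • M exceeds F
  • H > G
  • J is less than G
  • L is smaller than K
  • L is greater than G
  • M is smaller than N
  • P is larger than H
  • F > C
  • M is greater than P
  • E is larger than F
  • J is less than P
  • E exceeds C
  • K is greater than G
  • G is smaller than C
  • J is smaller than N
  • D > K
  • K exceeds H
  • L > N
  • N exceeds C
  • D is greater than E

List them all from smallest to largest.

J < G < C < F < E < H < P < M < N < L < K < D

Each adjacent pair is fixed by a given relation: J < G; G < C; C < F; F < E; E < H; H < P; P < M; M < N; N < L; L < K; K < D. Chaining them end to end gives the full order.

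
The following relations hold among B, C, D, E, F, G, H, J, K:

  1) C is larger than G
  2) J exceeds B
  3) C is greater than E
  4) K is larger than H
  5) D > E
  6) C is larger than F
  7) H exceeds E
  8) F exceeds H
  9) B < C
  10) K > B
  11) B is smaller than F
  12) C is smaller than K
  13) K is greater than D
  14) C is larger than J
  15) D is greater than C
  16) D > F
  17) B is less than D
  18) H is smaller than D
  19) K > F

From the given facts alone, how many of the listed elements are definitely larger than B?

5

The elements the relations force above B are F, J, C, D, K — no chain reaches any other.
That is 5.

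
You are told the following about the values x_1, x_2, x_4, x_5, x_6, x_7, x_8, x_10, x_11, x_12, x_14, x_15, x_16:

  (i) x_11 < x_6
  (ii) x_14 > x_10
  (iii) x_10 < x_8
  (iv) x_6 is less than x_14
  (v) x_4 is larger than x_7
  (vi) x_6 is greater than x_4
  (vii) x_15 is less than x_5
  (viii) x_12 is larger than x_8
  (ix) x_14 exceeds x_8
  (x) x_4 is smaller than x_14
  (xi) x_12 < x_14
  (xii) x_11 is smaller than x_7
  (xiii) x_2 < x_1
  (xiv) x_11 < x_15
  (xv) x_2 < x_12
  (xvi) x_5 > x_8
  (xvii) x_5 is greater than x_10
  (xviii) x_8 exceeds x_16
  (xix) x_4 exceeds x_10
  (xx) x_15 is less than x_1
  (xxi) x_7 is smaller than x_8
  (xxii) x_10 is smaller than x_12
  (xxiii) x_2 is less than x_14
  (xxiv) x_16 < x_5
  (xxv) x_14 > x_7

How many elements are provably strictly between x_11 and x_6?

2

Chaining upward from x_11 reaches: x_7, x_8, x_15, x_12, x_4, x_5, x_14, x_1.
Chaining downward from x_6 reaches: x_7, x_10, x_4.
Strictly between x_11 and x_6 are those in both lists: x_7, x_4 — 2 elements.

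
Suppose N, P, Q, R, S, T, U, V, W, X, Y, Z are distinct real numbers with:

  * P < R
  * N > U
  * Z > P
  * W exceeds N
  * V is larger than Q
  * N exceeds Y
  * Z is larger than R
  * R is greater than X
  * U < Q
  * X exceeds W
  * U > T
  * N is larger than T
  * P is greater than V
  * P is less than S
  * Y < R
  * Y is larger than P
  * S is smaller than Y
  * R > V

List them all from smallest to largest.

Each adjacent pair is fixed by a given relation: T < U; U < Q; Q < V; V < P; P < S; S < Y; Y < N; N < W; W < X; X < R; R < Z. Chaining them end to end gives the full order.

T < U < Q < V < P < S < Y < N < W < X < R < Z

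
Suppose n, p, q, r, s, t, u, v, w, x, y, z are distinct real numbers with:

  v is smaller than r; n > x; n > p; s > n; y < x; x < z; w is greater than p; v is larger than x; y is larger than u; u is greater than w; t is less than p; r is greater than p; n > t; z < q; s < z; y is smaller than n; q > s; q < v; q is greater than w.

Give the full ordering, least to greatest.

t < p < w < u < y < x < n < s < z < q < v < r

Each adjacent pair is fixed by a given relation: t < p; p < w; w < u; u < y; y < x; x < n; n < s; s < z; z < q; q < v; v < r. Chaining them end to end gives the full order.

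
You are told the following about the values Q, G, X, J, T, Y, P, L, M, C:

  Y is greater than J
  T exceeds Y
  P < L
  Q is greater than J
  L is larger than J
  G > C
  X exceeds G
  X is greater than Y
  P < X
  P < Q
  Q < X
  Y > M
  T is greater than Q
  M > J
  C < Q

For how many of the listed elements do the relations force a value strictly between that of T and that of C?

The relations place C below T. An element lies strictly between them when it is forced above C and also forced below T.
Above C: {G, Q, X}. Below T: {J, M, Y, P, Q}.
Intersection: {Q} — 1.

1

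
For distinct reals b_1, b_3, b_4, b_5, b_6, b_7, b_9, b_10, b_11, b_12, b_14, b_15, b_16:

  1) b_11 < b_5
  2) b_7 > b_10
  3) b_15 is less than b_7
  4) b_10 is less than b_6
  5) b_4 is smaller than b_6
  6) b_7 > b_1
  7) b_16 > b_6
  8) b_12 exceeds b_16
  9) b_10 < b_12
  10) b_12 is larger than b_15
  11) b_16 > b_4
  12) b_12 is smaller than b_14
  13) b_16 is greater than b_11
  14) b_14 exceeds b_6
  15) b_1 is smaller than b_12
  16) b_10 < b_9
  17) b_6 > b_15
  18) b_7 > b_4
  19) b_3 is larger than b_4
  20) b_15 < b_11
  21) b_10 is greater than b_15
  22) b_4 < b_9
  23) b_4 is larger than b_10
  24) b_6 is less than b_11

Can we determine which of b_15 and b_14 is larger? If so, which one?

Link the given pairs in sequence: b_15 < b_10; b_10 < b_4; b_4 < b_6; b_6 < b_11; b_11 < b_16; b_16 < b_12; b_12 < b_14.
Chaining these gives b_15 < b_10 < b_4 < b_6 < b_11 < b_16 < b_12 < b_14.
So b_14 is larger.

b_14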